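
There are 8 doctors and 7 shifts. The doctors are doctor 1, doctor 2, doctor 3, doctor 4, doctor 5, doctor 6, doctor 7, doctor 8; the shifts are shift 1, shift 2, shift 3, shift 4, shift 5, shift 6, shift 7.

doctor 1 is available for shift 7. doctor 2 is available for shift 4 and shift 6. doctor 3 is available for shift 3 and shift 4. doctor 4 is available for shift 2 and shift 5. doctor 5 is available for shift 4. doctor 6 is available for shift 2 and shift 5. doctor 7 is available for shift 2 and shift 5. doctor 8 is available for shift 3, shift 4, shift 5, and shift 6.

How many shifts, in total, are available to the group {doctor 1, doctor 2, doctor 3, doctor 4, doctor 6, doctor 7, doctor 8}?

The union of neighbours of {doctor 1, doctor 2, doctor 3, doctor 4, doctor 6, doctor 7, doctor 8} is {shift 2, shift 3, shift 4, shift 5, shift 6, shift 7}, which has 6 elements.
Since |N(S)| = 6 < |S| = 7, Hall's condition fails for this subset.

6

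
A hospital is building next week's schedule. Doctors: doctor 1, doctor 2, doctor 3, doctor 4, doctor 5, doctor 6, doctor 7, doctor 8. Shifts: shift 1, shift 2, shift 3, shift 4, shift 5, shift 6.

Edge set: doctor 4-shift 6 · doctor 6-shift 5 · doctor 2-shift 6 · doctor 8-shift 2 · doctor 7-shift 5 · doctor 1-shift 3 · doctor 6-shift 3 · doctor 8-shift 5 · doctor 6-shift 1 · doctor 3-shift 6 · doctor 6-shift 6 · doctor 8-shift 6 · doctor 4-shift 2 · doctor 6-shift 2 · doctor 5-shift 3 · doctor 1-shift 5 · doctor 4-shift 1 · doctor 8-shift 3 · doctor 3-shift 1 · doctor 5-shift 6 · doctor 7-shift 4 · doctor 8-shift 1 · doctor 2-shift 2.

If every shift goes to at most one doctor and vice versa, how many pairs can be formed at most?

6

One maximum matching: doctor 1→shift 5, doctor 2→shift 6, doctor 3→shift 1, doctor 4→shift 2, doctor 5→shift 3, doctor 7→shift 4.
The set {doctor 1, doctor 2, doctor 3, doctor 4, doctor 5, doctor 6, doctor 8} has only 5 neighbours ({shift 1, shift 2, shift 3, shift 5, shift 6}), so by Hall's theorem at most 6 of the 8 doctors can be matched.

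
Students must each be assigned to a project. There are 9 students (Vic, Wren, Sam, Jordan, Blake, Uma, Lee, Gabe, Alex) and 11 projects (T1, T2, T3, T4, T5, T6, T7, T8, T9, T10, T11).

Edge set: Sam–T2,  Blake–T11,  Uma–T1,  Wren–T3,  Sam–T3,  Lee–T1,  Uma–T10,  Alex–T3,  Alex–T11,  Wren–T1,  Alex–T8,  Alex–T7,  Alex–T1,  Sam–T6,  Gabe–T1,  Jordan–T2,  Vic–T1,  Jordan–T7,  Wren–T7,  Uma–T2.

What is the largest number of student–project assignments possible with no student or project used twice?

7

For example, pair Vic-T1, Wren-T3, Sam-T6, Jordan-T2, Blake-T11, Uma-T10, Alex-T7.
The set {Vic, Lee, Gabe} has only 1 neighbour ({T1}), so by Hall's theorem at most 7 of the 9 students can be matched.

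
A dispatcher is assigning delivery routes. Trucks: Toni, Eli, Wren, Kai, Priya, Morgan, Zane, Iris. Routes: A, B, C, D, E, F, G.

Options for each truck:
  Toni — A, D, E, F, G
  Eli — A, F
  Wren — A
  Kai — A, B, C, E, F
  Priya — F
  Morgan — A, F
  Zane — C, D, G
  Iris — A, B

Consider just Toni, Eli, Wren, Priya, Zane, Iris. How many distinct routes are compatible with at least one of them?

The union of neighbours of {Toni, Eli, Wren, Priya, Zane, Iris} is {A, B, C, D, E, F, G}, which has 7 elements.
Since |N(S)| = 7 ≥ |S| = 6, Hall's condition holds for this subset.

7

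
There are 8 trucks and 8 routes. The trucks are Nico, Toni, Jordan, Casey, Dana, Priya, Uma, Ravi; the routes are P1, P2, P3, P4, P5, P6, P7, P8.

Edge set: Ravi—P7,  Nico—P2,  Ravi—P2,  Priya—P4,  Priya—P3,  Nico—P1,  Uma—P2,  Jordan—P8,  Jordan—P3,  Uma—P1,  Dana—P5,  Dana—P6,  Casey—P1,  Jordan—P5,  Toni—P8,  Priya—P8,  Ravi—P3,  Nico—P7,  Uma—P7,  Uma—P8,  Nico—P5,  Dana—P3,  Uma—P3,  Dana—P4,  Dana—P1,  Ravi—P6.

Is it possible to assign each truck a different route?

One maximum matching: Nico–P5, Toni–P8, Jordan–P3, Casey–P1, Dana–P6, Priya–P4, Uma–P2, Ravi–P7.
All 8 trucks are covered.

Yes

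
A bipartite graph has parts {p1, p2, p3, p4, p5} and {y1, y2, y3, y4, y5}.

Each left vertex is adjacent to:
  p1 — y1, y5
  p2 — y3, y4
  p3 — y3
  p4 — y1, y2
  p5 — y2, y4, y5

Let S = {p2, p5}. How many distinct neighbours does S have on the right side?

4

The union of neighbours of {p2, p5} is {y2, y3, y4, y5}, which has 4 elements.
Since |N(S)| = 4 ≥ |S| = 2, Hall's condition holds for this subset.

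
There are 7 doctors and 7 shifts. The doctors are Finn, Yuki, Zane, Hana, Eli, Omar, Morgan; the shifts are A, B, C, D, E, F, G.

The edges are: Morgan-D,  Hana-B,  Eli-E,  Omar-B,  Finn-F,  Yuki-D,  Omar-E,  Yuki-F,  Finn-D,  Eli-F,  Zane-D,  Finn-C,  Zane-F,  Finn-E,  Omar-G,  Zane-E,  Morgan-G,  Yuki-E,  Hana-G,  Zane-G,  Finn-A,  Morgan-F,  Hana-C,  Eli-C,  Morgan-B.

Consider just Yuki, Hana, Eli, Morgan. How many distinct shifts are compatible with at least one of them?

The union of neighbours of {Yuki, Hana, Eli, Morgan} is {B, C, D, E, F, G}, which has 6 elements.
Since |N(S)| = 6 ≥ |S| = 4, Hall's condition holds for this subset.

6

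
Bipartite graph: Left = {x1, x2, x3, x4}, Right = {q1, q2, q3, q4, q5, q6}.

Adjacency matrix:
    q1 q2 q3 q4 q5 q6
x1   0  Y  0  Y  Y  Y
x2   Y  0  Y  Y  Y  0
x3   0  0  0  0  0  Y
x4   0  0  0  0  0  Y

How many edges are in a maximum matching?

One maximum matching: x1-q2, x2-q4, x3-q6.
The set {x3, x4} has only 1 neighbour ({q6}), so by Hall's theorem at most 3 of the 4 left vertices can be matched.

3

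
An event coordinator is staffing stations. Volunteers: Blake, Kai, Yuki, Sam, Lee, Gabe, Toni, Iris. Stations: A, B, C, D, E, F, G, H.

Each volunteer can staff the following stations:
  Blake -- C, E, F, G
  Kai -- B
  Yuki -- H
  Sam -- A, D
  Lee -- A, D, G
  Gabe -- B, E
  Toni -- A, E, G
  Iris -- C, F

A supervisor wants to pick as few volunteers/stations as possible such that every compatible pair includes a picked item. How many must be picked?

8

{Blake, Kai, Yuki, Sam, Lee, Gabe, Toni, Iris} is a vertex cover of size 8: every edge has an endpoint in this set.
No smaller cover exists because Blake–C, Kai–B, Yuki–H, Sam–A, Lee–D, Gabe–E, Toni–G, Iris–F is a matching of size 8, and a cover must include an endpoint of each of these disjoint edges (König's theorem).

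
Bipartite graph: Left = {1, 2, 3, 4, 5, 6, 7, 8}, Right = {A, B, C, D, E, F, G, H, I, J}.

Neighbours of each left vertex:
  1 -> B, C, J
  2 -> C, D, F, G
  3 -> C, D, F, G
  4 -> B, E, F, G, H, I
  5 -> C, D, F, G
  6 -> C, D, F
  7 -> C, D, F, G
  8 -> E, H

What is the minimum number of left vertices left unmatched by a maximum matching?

One maximum matching: 1–B, 2–G, 3–D, 4–H, 5–C, 6–F, 8–E.
The set {2, 3, 5, 6, 7} has only 4 neighbours ({C, D, F, G}), so by Hall's theorem at most 7 of the 8 left vertices can be matched.
That matches 7 of the 8, leaving 1 unmatched; no matching can do better.

1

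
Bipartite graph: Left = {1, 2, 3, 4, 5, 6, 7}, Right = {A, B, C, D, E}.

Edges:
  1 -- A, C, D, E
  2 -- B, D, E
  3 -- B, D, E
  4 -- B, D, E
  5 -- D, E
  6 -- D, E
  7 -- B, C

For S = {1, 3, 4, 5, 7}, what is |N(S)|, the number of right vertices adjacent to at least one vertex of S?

5

The union of neighbours of {1, 3, 4, 5, 7} is {A, B, C, D, E}, which has 5 elements.
Since |N(S)| = 5 ≥ |S| = 5, Hall's condition holds for this subset.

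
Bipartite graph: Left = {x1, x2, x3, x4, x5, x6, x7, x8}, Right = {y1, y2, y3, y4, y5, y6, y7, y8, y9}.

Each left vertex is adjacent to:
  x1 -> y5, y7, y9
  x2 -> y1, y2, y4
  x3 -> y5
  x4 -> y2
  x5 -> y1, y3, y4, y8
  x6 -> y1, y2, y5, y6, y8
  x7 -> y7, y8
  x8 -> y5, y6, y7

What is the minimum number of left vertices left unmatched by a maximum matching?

0

For example, pair x1-y9, x2-y1, x3-y5, x4-y2, x5-y3, x6-y6, x7-y8, x8-y7.
This saturates every left vertex, so 8 is the maximum.
That matches 8 of the 8, leaving 0 unmatched; no matching can do better.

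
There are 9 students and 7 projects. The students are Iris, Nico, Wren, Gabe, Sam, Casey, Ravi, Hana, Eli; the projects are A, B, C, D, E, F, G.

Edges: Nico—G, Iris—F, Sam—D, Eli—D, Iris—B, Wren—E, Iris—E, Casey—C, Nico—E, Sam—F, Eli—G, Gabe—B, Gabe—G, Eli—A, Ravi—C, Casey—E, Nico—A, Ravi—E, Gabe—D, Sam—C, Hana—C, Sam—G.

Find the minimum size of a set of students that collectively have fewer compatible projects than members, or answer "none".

Take S = {Wren, Casey, Ravi}. Its neighbourhood is {C, E}, so |N(S)| = 2 < |S| = 3.
Every subset of size less than 3 has at least as many neighbours as members, so 3 is the minimum.

3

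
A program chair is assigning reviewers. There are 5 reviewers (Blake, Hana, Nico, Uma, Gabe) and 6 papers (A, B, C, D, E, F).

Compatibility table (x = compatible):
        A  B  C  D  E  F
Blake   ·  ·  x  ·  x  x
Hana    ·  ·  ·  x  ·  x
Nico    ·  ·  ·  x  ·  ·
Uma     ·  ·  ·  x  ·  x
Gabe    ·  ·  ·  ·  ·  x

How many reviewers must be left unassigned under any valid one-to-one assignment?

For example, pair Blake-E, Hana-F, Nico-D.
The set {Hana, Nico, Uma, Gabe} has only 2 neighbours ({D, F}), so by Hall's theorem at most 3 of the 5 reviewers can be matched.
That matches 3 of the 5, leaving 2 unmatched; no matching can do better.

2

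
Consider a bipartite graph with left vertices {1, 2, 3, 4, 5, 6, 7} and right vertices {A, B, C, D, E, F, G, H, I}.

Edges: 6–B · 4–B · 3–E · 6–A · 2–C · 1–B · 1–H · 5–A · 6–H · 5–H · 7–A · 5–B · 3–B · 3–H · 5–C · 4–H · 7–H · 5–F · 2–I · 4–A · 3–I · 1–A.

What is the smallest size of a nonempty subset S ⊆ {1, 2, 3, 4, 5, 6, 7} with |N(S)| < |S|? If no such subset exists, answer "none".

Take S = {1, 4, 6, 7}. Its neighbourhood is {A, B, H}, so |N(S)| = 3 < |S| = 4.
Every subset of size less than 4 has at least as many neighbours as members, so 4 is the minimum.

4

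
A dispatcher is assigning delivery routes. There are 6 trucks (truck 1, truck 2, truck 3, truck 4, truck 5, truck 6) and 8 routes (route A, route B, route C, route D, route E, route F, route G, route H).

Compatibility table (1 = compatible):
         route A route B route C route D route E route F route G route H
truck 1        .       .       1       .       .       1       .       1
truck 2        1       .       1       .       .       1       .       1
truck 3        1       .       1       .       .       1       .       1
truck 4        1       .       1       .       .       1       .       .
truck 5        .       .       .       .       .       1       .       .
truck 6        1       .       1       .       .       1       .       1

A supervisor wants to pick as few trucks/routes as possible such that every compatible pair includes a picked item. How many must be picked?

The 4 edges truck 1–route C, truck 2–route A, truck 3–route H, truck 4–route F form a matching, so any vertex cover needs at least 4 vertices (one per matched edge).
Conversely {route A, route C, route F, route H} meets every edge and has exactly 4 vertices, so 4 is optimal.

4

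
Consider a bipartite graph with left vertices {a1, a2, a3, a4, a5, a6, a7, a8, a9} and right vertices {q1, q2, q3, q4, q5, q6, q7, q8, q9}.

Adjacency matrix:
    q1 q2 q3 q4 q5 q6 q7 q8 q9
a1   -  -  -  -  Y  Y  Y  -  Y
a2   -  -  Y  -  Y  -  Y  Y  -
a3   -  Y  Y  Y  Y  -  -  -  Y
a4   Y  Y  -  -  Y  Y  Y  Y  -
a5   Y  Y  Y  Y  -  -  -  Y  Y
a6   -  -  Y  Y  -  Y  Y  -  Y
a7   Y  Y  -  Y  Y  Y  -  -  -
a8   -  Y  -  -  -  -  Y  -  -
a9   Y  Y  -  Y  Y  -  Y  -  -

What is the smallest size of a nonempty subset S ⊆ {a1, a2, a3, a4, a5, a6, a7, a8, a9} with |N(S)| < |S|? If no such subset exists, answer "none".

A matching saturating every left vertex exists, for instance a1→q5, a2→q8, a3→q3, a4→q7, a5→q9, a6→q6, a7→q1, a8→q2, a9→q4.
By Hall's marriage theorem, this means |N(S)| ≥ |S| for every subset S, so no violating subset exists.

none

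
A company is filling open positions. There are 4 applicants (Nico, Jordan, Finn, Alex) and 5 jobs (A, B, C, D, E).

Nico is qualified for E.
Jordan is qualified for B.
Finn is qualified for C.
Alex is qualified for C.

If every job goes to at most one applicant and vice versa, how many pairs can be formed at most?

For example, pair Nico→E, Jordan→B, Finn→C.
The set {Finn, Alex} has only 1 neighbour ({C}), so by Hall's theorem at most 3 of the 4 applicants can be matched.

3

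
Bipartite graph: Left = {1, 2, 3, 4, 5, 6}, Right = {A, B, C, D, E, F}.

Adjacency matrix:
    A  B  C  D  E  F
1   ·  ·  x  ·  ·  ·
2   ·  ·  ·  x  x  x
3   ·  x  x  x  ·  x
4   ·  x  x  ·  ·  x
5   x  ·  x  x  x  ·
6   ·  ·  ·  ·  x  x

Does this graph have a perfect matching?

A valid assignment of size 6: 1→C, 2→D, 3→F, 4→B, 5→A, 6→E.
All 6 left vertices are covered.

Yes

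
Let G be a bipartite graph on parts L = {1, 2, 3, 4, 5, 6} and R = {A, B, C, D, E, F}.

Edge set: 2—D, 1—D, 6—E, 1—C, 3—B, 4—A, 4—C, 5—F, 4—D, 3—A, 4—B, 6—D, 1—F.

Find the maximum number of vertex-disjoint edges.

A valid assignment of size 6: 1–C, 2–D, 3–A, 4–B, 5–F, 6–E.
All 6 left vertices are matched, so no larger matching exists.

6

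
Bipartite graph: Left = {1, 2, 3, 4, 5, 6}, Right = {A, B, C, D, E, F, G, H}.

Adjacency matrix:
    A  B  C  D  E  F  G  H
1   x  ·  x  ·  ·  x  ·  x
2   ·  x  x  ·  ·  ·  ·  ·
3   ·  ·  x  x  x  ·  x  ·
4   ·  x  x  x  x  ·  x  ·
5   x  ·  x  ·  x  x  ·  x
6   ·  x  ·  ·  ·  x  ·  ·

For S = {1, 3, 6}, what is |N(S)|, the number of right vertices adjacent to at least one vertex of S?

The union of neighbours of {1, 3, 6} is {A, B, C, D, E, F, G, H}, which has 8 elements.
Since |N(S)| = 8 ≥ |S| = 3, Hall's condition holds for this subset.

8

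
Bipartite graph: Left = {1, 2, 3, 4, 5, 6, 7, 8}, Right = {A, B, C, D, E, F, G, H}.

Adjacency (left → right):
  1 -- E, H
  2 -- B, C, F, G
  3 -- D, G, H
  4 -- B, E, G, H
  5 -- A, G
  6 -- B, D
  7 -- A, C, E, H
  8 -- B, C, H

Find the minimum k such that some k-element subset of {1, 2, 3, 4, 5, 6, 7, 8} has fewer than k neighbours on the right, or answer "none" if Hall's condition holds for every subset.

none

A matching saturating every left vertex exists, for instance 1→H, 2→F, 3→G, 4→E, 5→A, 6→D, 7→C, 8→B.
By Hall's marriage theorem, this means |N(S)| ≥ |S| for every subset S, so no violating subset exists.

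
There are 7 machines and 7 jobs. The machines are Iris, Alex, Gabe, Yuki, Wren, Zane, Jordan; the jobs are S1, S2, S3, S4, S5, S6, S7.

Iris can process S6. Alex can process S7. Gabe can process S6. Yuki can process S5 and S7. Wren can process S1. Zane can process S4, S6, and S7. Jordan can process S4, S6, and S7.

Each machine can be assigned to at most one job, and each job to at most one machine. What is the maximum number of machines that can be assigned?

One maximum matching: Iris-S6, Alex-S7, Yuki-S5, Wren-S1, Zane-S4.
The set {Iris, Alex, Gabe, Zane, Jordan} has only 3 neighbours ({S4, S6, S7}), so by Hall's theorem at most 5 of the 7 machines can be matched.

5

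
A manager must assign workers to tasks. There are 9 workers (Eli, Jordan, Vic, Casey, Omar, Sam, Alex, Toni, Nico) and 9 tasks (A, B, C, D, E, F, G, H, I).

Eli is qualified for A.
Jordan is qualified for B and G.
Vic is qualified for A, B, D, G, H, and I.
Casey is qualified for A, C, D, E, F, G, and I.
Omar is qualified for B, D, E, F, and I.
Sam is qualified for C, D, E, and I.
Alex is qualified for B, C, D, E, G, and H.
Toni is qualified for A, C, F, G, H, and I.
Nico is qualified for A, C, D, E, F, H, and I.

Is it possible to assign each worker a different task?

A valid assignment of size 9: Eli–A, Jordan–B, Vic–D, Casey–F, Omar–I, Sam–C, Alex–G, Toni–H, Nico–E.
All 9 workers are covered.

Yes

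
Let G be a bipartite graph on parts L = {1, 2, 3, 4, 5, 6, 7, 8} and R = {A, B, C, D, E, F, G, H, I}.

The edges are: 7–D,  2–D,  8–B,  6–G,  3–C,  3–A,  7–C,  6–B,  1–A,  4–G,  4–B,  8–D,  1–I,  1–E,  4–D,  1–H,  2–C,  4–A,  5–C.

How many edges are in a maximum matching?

6

One maximum matching: 1–I, 2–D, 3–A, 4–G, 5–C, 6–B.
The set {2, 3, 4, 5, 6, 7, 8} has only 5 neighbours ({A, B, C, D, G}), so by Hall's theorem at most 6 of the 8 left vertices can be matched.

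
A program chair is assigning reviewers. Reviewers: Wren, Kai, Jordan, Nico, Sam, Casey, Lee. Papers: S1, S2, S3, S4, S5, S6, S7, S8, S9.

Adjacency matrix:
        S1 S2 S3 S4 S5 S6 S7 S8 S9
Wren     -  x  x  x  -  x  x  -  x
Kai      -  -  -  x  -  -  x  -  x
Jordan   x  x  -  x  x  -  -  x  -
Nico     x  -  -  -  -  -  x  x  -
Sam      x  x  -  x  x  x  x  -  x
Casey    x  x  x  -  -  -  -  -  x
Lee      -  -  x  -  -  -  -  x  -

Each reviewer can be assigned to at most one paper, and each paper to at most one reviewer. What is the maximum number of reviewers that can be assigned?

For example, pair Wren–S6, Kai–S4, Jordan–S1, Nico–S7, Sam–S2, Casey–S3, Lee–S8.
All 7 reviewers are matched, so no larger matching exists.

7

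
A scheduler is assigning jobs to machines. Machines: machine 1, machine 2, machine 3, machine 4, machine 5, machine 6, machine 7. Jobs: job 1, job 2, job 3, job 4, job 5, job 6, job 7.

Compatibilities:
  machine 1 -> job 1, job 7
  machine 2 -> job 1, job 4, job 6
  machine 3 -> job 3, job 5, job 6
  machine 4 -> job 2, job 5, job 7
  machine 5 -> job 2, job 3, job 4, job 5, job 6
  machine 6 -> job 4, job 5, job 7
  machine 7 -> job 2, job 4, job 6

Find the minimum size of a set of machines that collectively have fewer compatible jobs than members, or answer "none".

A matching saturating every machine exists, for instance machine 1→job 1, machine 2→job 6, machine 3→job 3, machine 4→job 5, machine 5→job 4, machine 6→job 7, machine 7→job 2.
By Hall's marriage theorem, this means |N(S)| ≥ |S| for every subset S, so no violating subset exists.

none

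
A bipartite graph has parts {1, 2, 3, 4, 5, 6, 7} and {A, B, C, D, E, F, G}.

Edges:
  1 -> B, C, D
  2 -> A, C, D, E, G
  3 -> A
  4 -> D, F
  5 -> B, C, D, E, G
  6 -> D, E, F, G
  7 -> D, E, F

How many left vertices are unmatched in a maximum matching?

For example, pair 1–C, 2–G, 3–A, 4–F, 5–B, 6–D, 7–E.
This saturates every left vertex, so 7 is the maximum.
That matches 7 of the 7, leaving 0 unmatched; no matching can do better.

0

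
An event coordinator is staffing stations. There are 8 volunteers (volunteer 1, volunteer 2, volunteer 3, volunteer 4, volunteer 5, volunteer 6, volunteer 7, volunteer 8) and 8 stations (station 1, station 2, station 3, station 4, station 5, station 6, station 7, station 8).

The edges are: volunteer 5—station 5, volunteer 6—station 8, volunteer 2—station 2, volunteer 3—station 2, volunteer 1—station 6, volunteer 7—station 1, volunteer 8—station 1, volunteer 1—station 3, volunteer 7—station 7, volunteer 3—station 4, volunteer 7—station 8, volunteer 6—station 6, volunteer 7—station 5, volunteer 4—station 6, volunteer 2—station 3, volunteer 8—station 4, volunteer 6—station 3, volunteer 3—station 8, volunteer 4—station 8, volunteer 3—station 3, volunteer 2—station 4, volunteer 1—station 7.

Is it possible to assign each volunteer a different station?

A valid assignment of size 8: volunteer 1-station 7, volunteer 2-station 4, volunteer 3-station 2, volunteer 4-station 6, volunteer 5-station 5, volunteer 6-station 3, volunteer 7-station 8, volunteer 8-station 1.
All 8 volunteers are covered.

Yes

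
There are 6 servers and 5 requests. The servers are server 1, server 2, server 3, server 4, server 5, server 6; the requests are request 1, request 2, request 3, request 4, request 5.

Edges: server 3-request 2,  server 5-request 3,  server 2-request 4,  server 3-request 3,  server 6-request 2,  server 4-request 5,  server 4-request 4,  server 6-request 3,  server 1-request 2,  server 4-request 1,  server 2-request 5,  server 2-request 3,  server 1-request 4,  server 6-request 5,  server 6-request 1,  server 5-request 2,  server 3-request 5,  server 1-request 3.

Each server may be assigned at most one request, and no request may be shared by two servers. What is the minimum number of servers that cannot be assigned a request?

For example, pair server 1-request 2, server 2-request 4, server 3-request 5, server 4-request 1, server 5-request 3.
The set {server 1, server 2, server 3, server 4, server 5, server 6} has only 5 neighbours ({request 1, request 2, request 3, request 4, request 5}), so by Hall's theorem at most 5 of the 6 servers can be matched.
That matches 5 of the 6, leaving 1 unmatched; no matching can do better.

1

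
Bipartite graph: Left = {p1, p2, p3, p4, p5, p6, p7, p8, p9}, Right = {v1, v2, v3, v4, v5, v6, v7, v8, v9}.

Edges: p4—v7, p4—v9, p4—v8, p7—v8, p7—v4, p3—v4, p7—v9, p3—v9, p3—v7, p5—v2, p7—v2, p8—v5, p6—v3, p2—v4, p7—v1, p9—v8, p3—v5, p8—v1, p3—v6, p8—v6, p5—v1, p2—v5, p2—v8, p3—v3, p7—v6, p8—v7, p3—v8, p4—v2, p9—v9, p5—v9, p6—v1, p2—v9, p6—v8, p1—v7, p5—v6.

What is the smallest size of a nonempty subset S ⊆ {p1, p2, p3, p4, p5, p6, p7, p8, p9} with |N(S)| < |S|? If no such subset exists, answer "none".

none

A matching saturating every left vertex exists, for instance p1→v7, p2→v4, p3→v8, p4→v2, p5→v1, p6→v3, p7→v6, p8→v5, p9→v9.
By Hall's marriage theorem, this means |N(S)| ≥ |S| for every subset S, so no violating subset exists.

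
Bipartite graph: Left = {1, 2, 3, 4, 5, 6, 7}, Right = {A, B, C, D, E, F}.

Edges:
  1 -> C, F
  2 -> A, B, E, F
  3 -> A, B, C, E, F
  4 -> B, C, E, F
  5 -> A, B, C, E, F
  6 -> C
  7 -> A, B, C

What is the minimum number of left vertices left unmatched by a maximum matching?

2

A valid assignment of size 5: 1–F, 2–B, 3–E, 4–C, 5–A.
The set {1, 2, 3, 4, 5, 6, 7} has only 5 neighbours ({A, B, C, E, F}), so by Hall's theorem at most 5 of the 7 left vertices can be matched.
That matches 5 of the 7, leaving 2 unmatched; no matching can do better.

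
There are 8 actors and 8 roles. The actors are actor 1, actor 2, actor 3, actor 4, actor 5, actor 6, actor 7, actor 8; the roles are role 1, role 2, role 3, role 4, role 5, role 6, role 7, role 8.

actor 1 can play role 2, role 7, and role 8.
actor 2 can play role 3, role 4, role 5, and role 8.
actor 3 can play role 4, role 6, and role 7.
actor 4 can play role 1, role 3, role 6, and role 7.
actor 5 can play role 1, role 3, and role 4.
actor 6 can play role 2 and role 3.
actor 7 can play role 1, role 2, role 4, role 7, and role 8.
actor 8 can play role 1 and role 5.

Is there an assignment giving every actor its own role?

A valid assignment of size 8: actor 1–role 7, actor 2–role 8, actor 3–role 4, actor 4–role 6, actor 5–role 3, actor 6–role 2, actor 7–role 1, actor 8–role 5.
Every actor is matched, so this is a perfect matching.

Yes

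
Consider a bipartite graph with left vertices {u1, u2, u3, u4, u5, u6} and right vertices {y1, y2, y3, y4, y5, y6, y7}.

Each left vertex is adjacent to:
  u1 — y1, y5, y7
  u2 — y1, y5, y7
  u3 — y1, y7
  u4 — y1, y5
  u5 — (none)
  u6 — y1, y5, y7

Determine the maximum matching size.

3

One maximum matching: u1–y5, u2–y7, u3–y1.
The set {u1, u2, u3, u4, u5, u6} has only 3 neighbours ({y1, y5, y7}), so by Hall's theorem at most 3 of the 6 left vertices can be matched.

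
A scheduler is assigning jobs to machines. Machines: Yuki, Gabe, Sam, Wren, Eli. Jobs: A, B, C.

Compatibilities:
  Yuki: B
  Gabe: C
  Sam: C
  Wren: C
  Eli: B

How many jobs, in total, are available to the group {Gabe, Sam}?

1

The union of neighbours of {Gabe, Sam} is {C}, which has 1 element.
Since |N(S)| = 1 < |S| = 2, Hall's condition fails for this subset.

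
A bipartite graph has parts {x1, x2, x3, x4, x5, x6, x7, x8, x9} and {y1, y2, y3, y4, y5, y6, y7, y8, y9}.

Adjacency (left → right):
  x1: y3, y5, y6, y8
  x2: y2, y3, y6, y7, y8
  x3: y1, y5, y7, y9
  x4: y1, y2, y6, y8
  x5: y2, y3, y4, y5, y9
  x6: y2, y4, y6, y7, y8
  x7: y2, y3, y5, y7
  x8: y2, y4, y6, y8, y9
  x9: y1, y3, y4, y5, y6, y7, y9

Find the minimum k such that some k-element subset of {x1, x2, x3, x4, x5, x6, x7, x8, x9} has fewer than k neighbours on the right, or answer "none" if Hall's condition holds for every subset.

A matching saturating every left vertex exists, for instance x1→y8, x2→y3, x3→y5, x4→y1, x5→y9, x6→y7, x7→y2, x8→y4, x9→y6.
By Hall's marriage theorem, this means |N(S)| ≥ |S| for every subset S, so no violating subset exists.

none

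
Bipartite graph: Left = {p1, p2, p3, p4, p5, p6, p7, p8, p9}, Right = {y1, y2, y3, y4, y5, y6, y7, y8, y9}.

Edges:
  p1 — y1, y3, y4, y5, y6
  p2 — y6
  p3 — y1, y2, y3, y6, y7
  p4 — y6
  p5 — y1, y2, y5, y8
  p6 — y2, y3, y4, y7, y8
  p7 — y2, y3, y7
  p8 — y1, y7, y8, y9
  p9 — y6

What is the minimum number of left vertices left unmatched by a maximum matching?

For example, pair p1→y3, p2→y6, p3→y7, p5→y5, p6→y4, p7→y2, p8→y1.
The set {p2, p4, p9} has only 1 neighbour ({y6}), so by Hall's theorem at most 7 of the 9 left vertices can be matched.
That matches 7 of the 9, leaving 2 unmatched; no matching can do better.

2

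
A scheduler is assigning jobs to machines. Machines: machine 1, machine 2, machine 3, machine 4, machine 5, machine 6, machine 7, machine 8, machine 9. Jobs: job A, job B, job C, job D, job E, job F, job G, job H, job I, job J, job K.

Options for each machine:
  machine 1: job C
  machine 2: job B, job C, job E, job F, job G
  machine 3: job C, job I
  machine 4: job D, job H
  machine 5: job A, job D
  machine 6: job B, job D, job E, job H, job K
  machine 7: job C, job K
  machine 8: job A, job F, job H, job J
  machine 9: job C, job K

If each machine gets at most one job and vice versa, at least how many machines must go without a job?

1

A valid assignment of size 8: machine 1–job C, machine 2–job F, machine 3–job I, machine 4–job H, machine 5–job D, machine 6–job B, machine 7–job K, machine 8–job A.
The set {machine 1, machine 7, machine 9} has only 2 neighbours ({job C, job K}), so by Hall's theorem at most 8 of the 9 machines can be matched.
That matches 8 of the 9, leaving 1 unmatched; no matching can do better.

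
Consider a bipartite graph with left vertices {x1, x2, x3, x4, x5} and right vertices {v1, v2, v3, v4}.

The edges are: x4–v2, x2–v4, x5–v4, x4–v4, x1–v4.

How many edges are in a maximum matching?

A valid assignment of size 2: x1-v4, x4-v2.
The set {x1, x2, x3, x5} has only 1 neighbour ({v4}), so by Hall's theorem at most 2 of the 5 left vertices can be matched.

2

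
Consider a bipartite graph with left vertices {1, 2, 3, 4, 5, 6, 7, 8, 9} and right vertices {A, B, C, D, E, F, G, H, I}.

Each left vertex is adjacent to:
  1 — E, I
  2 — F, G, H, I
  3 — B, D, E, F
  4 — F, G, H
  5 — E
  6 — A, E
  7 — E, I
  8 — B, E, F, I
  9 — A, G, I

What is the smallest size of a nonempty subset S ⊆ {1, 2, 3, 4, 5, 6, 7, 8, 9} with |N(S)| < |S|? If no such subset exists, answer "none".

3

Take S = {1, 5, 7}. Its neighbourhood is {E, I}, so |N(S)| = 2 < |S| = 3.
Every subset of size less than 3 has at least as many neighbours as members, so 3 is the minimum.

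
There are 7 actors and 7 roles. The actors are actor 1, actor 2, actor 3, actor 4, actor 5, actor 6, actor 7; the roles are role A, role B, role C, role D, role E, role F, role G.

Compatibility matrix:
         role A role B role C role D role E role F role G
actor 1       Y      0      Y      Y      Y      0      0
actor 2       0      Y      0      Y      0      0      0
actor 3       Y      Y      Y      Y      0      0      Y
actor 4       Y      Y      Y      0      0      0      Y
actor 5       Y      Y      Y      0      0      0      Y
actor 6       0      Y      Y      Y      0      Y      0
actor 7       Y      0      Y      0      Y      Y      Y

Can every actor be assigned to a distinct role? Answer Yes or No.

For example, pair actor 1→role E, actor 2→role D, actor 3→role C, actor 4→role A, actor 5→role B, actor 6→role F, actor 7→role G.
Every actor is matched, so this is a perfect matching.

Yes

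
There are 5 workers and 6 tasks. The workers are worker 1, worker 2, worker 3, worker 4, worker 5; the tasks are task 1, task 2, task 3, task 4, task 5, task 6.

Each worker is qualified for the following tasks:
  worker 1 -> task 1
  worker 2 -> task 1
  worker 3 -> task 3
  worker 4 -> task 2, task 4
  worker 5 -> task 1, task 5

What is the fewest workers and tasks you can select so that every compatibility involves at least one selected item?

4

{worker 3, worker 4, worker 5, task 1} is a vertex cover of size 4: every edge has an endpoint in this set.
No smaller cover exists because worker 1–task 1, worker 3–task 3, worker 4–task 2, worker 5–task 5 is a matching of size 4, and a cover must include an endpoint of each of these disjoint edges (König's theorem).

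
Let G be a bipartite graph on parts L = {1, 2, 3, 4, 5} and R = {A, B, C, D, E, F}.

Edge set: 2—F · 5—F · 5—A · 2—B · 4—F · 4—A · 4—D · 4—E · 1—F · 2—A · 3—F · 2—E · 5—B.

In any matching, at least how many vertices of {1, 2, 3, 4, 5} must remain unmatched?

A valid assignment of size 4: 1–F, 2–E, 4–D, 5–B.
The set {1, 3} has only 1 neighbour ({F}), so by Hall's theorem at most 4 of the 5 left vertices can be matched.
That matches 4 of the 5, leaving 1 unmatched; no matching can do better.

1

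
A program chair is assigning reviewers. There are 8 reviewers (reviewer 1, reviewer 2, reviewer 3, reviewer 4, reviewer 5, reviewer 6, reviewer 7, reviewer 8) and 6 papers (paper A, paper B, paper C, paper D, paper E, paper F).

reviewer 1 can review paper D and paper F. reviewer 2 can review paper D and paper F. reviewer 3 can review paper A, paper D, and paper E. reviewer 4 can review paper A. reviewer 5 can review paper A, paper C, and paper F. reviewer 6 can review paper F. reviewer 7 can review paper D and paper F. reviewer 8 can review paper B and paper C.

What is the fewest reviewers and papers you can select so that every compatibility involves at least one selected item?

The 6 edges reviewer 1–paper F, reviewer 2–paper D, reviewer 3–paper E, reviewer 4–paper A, reviewer 5–paper C, reviewer 8–paper B form a matching, so any vertex cover needs at least 6 vertices (one per matched edge).
Conversely {reviewer 3, reviewer 4, reviewer 5, reviewer 8, paper D, paper F} meets every edge and has exactly 6 vertices, so 6 is optimal.

6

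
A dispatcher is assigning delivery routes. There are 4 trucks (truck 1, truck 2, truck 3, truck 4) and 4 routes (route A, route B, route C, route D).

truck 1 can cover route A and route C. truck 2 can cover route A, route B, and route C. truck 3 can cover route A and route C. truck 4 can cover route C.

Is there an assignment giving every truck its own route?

The set {truck 1, truck 3, truck 4} has only 2 neighbours ({route A, route C}), so by Hall's theorem at most 3 of the 4 trucks can be matched.
Hence no matching covers every truck.

No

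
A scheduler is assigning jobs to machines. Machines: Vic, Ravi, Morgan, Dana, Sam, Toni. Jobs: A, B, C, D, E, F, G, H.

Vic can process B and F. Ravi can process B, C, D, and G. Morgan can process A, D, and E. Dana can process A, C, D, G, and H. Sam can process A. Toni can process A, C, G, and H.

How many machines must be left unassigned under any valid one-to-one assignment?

One maximum matching: Vic–F, Ravi–B, Morgan–E, Dana–G, Sam–A, Toni–C.
This saturates every machine, so 6 is the maximum.
That matches 6 of the 6, leaving 0 unmatched; no matching can do better.

0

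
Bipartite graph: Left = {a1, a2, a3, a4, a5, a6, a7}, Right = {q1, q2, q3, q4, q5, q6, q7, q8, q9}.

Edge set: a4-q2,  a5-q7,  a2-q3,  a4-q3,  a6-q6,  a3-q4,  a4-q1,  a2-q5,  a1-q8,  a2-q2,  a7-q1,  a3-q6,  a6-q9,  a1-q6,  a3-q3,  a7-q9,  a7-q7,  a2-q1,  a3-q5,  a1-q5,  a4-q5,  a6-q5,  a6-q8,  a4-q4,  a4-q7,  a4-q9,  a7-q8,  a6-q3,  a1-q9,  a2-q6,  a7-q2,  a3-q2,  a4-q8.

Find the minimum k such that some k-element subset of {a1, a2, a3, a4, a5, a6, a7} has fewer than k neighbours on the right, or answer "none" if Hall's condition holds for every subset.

none

A matching saturating every left vertex exists, for instance a1→q8, a2→q3, a3→q4, a4→q1, a5→q7, a6→q6, a7→q9.
By Hall's marriage theorem, this means |N(S)| ≥ |S| for every subset S, so no violating subset exists.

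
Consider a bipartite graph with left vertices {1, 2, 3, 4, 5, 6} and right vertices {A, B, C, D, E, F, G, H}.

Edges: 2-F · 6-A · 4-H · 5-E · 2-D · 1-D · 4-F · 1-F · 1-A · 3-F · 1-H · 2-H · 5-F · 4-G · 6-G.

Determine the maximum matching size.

6

One maximum matching: 1–A, 2–D, 3–F, 4–H, 5–E, 6–G.
This saturates every left vertex, so 6 is the maximum.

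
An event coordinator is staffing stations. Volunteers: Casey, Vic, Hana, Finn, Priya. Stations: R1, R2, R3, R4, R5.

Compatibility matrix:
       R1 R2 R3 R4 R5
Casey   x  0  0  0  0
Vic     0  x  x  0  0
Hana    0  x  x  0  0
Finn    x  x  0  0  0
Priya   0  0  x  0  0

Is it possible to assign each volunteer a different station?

The set {Casey, Vic, Hana, Finn, Priya} has only 3 neighbours ({R1, R2, R3}), so by Hall's theorem at most 3 of the 5 volunteers can be matched.
Hence no matching covers every volunteer.

No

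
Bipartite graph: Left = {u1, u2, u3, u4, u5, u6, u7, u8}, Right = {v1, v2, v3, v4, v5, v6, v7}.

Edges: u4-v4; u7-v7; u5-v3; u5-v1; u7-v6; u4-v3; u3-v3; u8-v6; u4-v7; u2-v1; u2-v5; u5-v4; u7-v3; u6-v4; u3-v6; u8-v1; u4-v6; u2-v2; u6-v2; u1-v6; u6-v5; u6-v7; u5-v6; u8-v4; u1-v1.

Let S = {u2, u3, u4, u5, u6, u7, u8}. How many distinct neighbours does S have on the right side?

7

The union of neighbours of {u2, u3, u4, u5, u6, u7, u8} is {v1, v2, v3, v4, v5, v6, v7}, which has 7 elements.
Since |N(S)| = 7 ≥ |S| = 7, Hall's condition holds for this subset.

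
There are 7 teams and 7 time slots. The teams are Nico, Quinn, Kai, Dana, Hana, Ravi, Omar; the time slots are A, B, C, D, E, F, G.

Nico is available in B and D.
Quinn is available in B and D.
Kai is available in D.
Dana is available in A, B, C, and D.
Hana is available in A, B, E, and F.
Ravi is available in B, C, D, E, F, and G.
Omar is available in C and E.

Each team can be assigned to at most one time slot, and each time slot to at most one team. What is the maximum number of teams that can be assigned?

A valid assignment of size 6: Nico–D, Quinn–B, Dana–C, Hana–F, Ravi–G, Omar–E.
The set {Nico, Quinn, Kai} has only 2 neighbours ({B, D}), so by Hall's theorem at most 6 of the 7 teams can be matched.

6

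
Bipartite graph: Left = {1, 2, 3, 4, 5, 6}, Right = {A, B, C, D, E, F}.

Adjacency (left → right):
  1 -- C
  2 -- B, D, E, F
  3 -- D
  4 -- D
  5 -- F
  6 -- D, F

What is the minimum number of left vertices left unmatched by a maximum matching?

One maximum matching: 1–C, 2–B, 3–D, 5–F.
The set {3, 4, 5, 6} has only 2 neighbours ({D, F}), so by Hall's theorem at most 4 of the 6 left vertices can be matched.
That matches 4 of the 6, leaving 2 unmatched; no matching can do better.

2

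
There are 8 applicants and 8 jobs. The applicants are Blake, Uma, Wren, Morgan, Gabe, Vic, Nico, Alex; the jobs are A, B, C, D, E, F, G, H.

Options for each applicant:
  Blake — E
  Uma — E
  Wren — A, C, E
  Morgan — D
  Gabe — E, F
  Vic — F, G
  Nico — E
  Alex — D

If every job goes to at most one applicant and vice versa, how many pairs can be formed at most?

One maximum matching: Blake–E, Wren–C, Morgan–D, Gabe–F, Vic–G.
The set {Blake, Uma, Morgan, Nico, Alex} has only 2 neighbours ({D, E}), so by Hall's theorem at most 5 of the 8 applicants can be matched.

5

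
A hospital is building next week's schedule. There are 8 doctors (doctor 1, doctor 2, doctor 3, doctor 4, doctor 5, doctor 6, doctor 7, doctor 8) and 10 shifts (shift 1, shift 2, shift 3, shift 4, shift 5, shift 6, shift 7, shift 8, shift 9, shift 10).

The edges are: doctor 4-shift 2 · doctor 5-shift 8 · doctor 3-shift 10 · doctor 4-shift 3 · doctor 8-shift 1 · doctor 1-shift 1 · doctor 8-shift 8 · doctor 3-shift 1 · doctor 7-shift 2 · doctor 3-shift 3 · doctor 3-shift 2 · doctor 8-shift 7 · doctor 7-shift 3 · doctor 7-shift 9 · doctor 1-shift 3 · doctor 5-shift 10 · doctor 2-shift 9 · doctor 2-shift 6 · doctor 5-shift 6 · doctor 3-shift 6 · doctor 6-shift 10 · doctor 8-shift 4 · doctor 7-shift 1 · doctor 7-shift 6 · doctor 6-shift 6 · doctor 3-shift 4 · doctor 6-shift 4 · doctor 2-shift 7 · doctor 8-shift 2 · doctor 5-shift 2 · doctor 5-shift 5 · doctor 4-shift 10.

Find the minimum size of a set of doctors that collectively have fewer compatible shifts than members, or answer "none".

none

A matching saturating every doctor exists, for instance doctor 1→shift 1, doctor 2→shift 6, doctor 3→shift 4, doctor 4→shift 3, doctor 5→shift 5, doctor 6→shift 10, doctor 7→shift 2, doctor 8→shift 7.
By Hall's marriage theorem, this means |N(S)| ≥ |S| for every subset S, so no violating subset exists.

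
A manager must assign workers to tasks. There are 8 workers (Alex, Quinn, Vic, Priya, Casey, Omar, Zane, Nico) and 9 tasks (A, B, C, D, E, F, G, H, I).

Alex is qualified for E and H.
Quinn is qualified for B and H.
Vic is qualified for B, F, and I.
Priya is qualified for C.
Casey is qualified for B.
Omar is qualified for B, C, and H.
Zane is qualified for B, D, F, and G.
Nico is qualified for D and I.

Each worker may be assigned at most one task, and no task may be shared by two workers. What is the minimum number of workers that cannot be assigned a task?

1

For example, pair Alex–E, Quinn–H, Vic–I, Priya–C, Casey–B, Zane–F, Nico–D.
The set {Quinn, Priya, Casey, Omar} has only 3 neighbours ({B, C, H}), so by Hall's theorem at most 7 of the 8 workers can be matched.
That matches 7 of the 8, leaving 1 unmatched; no matching can do better.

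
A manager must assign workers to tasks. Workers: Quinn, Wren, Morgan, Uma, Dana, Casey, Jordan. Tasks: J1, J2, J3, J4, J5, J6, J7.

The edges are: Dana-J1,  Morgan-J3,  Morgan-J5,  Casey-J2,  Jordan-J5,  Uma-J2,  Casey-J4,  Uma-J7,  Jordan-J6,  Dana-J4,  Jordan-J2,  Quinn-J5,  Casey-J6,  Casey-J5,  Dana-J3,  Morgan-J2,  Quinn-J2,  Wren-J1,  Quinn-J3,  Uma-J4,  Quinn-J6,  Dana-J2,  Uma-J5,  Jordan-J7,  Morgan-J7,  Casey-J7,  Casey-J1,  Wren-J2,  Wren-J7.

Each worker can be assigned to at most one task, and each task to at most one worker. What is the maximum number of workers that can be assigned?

For example, pair Quinn→J3, Wren→J7, Morgan→J5, Uma→J4, Dana→J1, Casey→J2, Jordan→J6.
All 7 workers are matched, so no larger matching exists.

7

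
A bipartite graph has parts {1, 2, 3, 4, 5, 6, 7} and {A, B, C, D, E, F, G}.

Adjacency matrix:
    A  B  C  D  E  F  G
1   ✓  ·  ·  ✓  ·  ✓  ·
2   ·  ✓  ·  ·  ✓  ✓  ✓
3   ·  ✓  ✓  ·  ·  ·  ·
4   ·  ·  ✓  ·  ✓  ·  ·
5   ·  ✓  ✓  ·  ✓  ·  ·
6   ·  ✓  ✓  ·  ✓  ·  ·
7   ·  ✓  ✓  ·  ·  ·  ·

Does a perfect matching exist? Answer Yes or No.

The set {3, 4, 5, 6, 7} has only 3 neighbours ({B, C, E}), so by Hall's theorem at most 5 of the 7 left vertices can be matched.
Hence no matching covers every left vertex.

No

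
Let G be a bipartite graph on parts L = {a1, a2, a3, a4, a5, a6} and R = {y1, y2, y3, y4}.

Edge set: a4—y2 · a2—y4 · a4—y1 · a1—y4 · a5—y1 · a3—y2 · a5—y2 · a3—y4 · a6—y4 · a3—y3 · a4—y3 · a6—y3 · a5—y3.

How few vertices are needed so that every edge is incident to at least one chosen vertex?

A maximum matching has 4 edges (e.g. a1–y4, a3–y2, a4–y1, a5–y3).
By König's theorem the minimum vertex cover has the same size. One such cover is {y1, y2, y3, y4}.

4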